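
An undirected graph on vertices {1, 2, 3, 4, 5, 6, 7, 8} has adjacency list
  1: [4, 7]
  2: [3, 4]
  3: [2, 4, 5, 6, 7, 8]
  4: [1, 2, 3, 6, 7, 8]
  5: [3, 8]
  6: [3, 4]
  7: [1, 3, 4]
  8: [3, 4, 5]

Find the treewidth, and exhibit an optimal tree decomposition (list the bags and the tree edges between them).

The largest bag has 3 vertices, giving width 2; this decomposition certifies tw(G) ≤ 2. On the other hand G contains the 3-clique {1, 4, 7}. A clique must lie in a single bag of any decomposition, so no decomposition can have width below 2. Combining the bounds, tw(G) = 2.

Treewidth 2.
One optimal decomposition is:
Bags: B1 = {3, 4, 7}  B2 = {3, 4, 6}  B3 = {2, 3, 4}  B4 = {1, 4, 7}  B5 = {3, 4, 8}  B6 = {3, 5, 8}
Tree: B1–B2, B1–B3, B1–B4, B3–B5, B5–B6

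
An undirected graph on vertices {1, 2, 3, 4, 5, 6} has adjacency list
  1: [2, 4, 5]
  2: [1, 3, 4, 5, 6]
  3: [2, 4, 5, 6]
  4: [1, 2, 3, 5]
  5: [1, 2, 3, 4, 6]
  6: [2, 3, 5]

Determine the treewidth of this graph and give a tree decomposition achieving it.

Treewidth 3.
One such decomposition:
Bags: B1 = {2, 3, 4, 5}  B2 = {1, 2, 4, 5}  B3 = {2, 3, 5, 6}
Tree: B1–B2, B1–B3

Each bag holds 4 vertices, so the decomposition has width 3, which upper-bounds the treewidth. Conversely, {1, 2, 4, 5} is a clique of size 4, and the vertices of any clique must share a bag in every tree decomposition; so some bag has ≥ 4 vertices and tw(G) ≥ 3. Combining the bounds, tw(G) = 3.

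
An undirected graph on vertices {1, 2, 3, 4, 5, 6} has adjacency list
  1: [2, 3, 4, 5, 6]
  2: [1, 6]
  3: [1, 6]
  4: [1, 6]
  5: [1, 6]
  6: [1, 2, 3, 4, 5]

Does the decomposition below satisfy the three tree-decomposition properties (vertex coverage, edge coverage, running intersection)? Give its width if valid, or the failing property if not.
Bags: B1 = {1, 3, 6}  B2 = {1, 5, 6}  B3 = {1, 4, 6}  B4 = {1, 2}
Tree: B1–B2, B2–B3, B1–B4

No — edge (6,2) lies in no bag.

A tree decomposition must satisfy three properties: every vertex lies in some bag; for every edge, both endpoints lie together in some bag; and for every vertex, the bags containing it form a connected subtree. Here edge (6,2) lies in no bag, so the decomposition is invalid.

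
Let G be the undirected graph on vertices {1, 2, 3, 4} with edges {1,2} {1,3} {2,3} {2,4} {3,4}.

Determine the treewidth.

2

A width-2 tree decomposition is:
Bags: B1 = {2, 3, 4}  B2 = {1, 2, 3}
Tree: B1–B2
The largest bag has 3 vertices, giving width 2; this decomposition certifies tw(G) ≤ 2. On the other hand G contains the 3-clique {1, 2, 3}. A clique must lie in a single bag of any decomposition, so no decomposition can have width below 2. Combining the bounds, tw(G) = 2.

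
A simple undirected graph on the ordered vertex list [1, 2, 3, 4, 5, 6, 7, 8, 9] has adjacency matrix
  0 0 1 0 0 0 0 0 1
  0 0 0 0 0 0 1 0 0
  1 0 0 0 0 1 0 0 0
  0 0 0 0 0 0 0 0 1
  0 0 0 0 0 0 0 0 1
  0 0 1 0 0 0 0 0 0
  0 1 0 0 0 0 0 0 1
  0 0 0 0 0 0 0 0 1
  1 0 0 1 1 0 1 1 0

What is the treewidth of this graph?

1

A width-1 tree decomposition is:
Bags: B1 = {8, 9}  B2 = {1, 9}  B3 = {7, 9}  B4 = {5, 9}  B5 = {1, 3}  B6 = {4, 9}  B7 = {3, 6}  B8 = {2, 7}
Tree: B1–B2, B1–B3, B3–B4, B2–B5, B4–B6, B5–B7, B3–B8
Every bag has size at most 2, so the width is 2 − 1 = 1 and tw(G) ≤ 1. Any graph with an edge has treewidth ≥ 1, and G has the edge 8–9. Therefore the treewidth is 1.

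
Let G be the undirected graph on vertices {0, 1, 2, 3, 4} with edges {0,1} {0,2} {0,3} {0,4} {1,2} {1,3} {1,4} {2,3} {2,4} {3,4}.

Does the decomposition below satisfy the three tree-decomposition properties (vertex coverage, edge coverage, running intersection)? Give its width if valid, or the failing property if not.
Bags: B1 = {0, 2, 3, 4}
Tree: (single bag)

No — vertex 1 appears in no bag.

A tree decomposition must satisfy three properties: every vertex lies in some bag; for every edge, both endpoints lie together in some bag; and for every vertex, the bags containing it form a connected subtree. Here vertex 1 appears in no bag, so the decomposition is invalid.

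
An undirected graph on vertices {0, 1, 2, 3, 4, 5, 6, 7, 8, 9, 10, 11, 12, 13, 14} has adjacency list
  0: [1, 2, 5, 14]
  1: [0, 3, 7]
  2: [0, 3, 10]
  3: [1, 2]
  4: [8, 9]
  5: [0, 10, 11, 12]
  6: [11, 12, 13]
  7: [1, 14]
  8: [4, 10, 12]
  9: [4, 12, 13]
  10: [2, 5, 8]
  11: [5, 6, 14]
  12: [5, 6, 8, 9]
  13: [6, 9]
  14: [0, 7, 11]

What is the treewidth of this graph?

A width-3 tree decomposition is:
Bags: B1 = {4, 8, 9, 13}  B2 = {8, 9, 12, 13}  B3 = {6, 8, 12, 13}  B4 = {6, 8, 10, 12}  B5 = {5, 6, 10, 12}  B6 = {5, 6, 10, 11}  B7 = {2, 5, 10, 11}  B8 = {0, 2, 5, 11}  B9 = {0, 2, 11, 14}  B10 = {0, 2, 3, 14}  B11 = {0, 1, 3, 14}  B12 = {1, 3, 7, 14}
Tree: B1–B2, B2–B3, B3–B4, B4–B5, B5–B6, B6–B7, B7–B8, B8–B9, B9–B10, B10–B11, B11–B12
Every bag has size at most 4, so the width is 4 − 1 = 3 and tw(G) ≤ 3. For the lower bound: the 4 vertex sets {4,9,13}, {8}, {12}, {5,6,10,11} are disjoint, each induces a connected subgraph, and every pair is joined by at least one edge of G. Contracting each set to a single vertex therefore yields K_{4} as a minor, and since treewidth is minor-monotone, tw(G) ≥ tw(K_{4}) = 3. Combining the bounds, tw(G) = 3.

3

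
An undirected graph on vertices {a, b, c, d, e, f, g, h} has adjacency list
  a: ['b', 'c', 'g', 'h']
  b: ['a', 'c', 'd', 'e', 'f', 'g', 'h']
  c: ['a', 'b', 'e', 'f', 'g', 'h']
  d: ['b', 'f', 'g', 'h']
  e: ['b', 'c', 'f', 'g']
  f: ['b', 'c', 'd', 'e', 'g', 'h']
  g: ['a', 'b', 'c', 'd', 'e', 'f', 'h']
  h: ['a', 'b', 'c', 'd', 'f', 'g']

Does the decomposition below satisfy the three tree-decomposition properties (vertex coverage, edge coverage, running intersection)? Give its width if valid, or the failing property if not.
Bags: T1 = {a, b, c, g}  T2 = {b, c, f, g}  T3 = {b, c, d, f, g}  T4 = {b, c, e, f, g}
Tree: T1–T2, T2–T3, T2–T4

No — vertex h appears in no bag.

A tree decomposition must satisfy three properties: every vertex lies in some bag; for every edge, both endpoints lie together in some bag; and for every vertex, the bags containing it form a connected subtree. Here vertex h appears in no bag, so the decomposition is invalid.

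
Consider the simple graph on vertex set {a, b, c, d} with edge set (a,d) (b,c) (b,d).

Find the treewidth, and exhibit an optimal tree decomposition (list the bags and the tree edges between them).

Treewidth 1.
One such decomposition:
Bags: B1 = {b, c}  B2 = {b, d}  B3 = {a, d}
Tree: B1–B2, B2–B3

Every bag has size at most 2, so the width is 2 − 1 = 1 and tw(G) ≤ 1. G has an edge, so its treewidth is at least 1. Therefore the treewidth is 1.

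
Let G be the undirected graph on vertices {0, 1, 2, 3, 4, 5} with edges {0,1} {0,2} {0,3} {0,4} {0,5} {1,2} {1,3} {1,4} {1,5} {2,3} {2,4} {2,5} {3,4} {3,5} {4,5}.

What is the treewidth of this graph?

5

A width-5 tree decomposition is:
Bags: B1 = {0, 1, 2, 3, 4, 5}
Tree: (single bag)
A single bag containing all 6 vertices is trivially a valid decomposition of width 5. On the other hand G contains the 6-clique {0, 1, 2, 3, 4, 5}. A clique must lie in a single bag of any decomposition, so no decomposition can have width below 5. The upper and lower bounds meet at 5, so that is the treewidth.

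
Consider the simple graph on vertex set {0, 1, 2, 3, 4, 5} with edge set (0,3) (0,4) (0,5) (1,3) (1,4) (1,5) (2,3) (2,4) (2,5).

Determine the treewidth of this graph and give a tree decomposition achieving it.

Every bag has size at most 4, so the width is 4 − 1 = 3 and tw(G) ≤ 3. For the lower bound: the 4 vertex sets {0,5}, {2,3}, {1}, {4} are disjoint, each induces a connected subgraph, and every pair is joined by at least one edge of G. Contracting each set to a single vertex therefore yields K_{4} as a minor, and since treewidth is minor-monotone, tw(G) ≥ tw(K_{4}) = 3. Hence tw(G) = 3 exactly.

Treewidth 3.
Bags: B1 = {0, 1, 2, 5}  B2 = {0, 1, 2, 3}  B3 = {0, 1, 2, 4}
Tree: B1–B2, B2–B3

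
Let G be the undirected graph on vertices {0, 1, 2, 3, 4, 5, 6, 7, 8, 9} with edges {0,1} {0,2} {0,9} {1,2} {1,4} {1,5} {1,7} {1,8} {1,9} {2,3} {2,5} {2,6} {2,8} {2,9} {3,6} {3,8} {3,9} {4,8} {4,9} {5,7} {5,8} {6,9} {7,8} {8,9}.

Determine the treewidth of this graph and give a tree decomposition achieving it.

The largest bag has 4 vertices, giving width 3; this decomposition certifies tw(G) ≤ 3. Conversely, {0, 1, 2, 9} is a clique of size 4, and the vertices of any clique must share a bag in every tree decomposition; so some bag has ≥ 4 vertices and tw(G) ≥ 3. Combining the bounds, tw(G) = 3.

Treewidth 3.
One optimal decomposition is:
Bags: B1 = {1, 4, 8, 9}  B2 = {1, 2, 8, 9}  B3 = {1, 2, 5, 8}  B4 = {1, 5, 7, 8}  B5 = {2, 3, 8, 9}  B6 = {2, 3, 6, 9}  B7 = {0, 1, 2, 9}
Tree: B1–B2, B2–B3, B3–B4, B2–B5, B5–B6, B2–B7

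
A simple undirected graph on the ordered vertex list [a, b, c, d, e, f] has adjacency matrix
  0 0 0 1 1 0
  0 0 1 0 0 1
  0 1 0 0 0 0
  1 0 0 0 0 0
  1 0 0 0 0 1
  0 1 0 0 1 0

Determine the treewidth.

A width-1 tree decomposition is:
Bags: B1 = {b, f}  B2 = {e, f}  B3 = {a, e}  B4 = {b, c}  B5 = {a, d}
Tree: B1–B2, B2–B3, B1–B4, B3–B5
The largest bag has 2 vertices, giving width 1; this decomposition certifies tw(G) ≤ 1. Any graph with an edge has treewidth ≥ 1, and G has the edge b–f. The upper and lower bounds meet at 1, so that is the treewidth.

1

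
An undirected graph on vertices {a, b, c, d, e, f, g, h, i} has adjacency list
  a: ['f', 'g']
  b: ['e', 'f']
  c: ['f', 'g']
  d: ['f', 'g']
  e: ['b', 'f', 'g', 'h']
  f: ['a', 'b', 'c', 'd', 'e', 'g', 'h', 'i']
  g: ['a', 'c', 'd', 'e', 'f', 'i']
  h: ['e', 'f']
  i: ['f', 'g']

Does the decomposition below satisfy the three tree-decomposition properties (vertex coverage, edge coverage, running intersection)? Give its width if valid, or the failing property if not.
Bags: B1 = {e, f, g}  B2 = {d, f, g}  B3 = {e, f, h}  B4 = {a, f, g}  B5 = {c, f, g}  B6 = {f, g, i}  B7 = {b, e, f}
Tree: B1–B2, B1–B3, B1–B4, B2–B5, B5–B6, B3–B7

Yes; width 2.

Checking the three conditions: (i) the bags cover all of {a, b, c, d, e, f, g, h, i}; (ii) for each edge, some bag contains both endpoints; (iii) the bags containing any fixed vertex form a subtree. All hold, so the decomposition is valid with width 3 − 1 = 2.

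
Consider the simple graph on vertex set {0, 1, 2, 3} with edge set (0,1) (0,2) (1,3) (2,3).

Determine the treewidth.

A width-2 tree decomposition is:
Bags: B1 = {0, 1, 2}  B2 = {1, 2, 3}
Tree: B1–B2
The largest bag has 3 vertices, giving width 2; this decomposition certifies tw(G) ≤ 2. For the lower bound, G contains the cycle 1–0–2–3–1, so G is not a forest; only forests have treewidth ≤ 1, hence tw(G) ≥ 2. Combining the bounds, tw(G) = 2.

2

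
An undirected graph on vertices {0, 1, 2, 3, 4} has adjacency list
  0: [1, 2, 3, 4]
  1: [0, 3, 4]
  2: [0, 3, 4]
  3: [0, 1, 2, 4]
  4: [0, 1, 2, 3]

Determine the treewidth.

A width-3 tree decomposition is:
Bags: B1 = {0, 1, 3, 4}  B2 = {0, 2, 3, 4}
Tree: B1–B2
Every bag has size at most 4, so the width is 4 − 1 = 3 and tw(G) ≤ 3. On the other hand G contains the 4-clique {0, 1, 3, 4}. A clique must lie in a single bag of any decomposition, so no decomposition can have width below 3. Therefore the treewidth is 3.

3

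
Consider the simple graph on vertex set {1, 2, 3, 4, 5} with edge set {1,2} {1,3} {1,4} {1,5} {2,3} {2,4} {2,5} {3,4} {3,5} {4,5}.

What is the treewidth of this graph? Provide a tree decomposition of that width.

A single bag containing all 5 vertices is trivially a valid decomposition of width 4. On the other hand G contains the 5-clique {1, 2, 3, 4, 5}. A clique must lie in a single bag of any decomposition, so no decomposition can have width below 4. The upper and lower bounds meet at 4, so that is the treewidth.

Treewidth 4.
One optimal decomposition is:
Bags: B1 = {1, 2, 3, 4, 5}
Tree: (single bag)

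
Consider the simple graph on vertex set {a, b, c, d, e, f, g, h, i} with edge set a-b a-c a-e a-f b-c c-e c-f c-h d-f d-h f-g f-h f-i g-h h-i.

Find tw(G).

A width-2 tree decomposition is:
Bags: B1 = {c, f, h}  B2 = {d, f, h}  B3 = {a, c, f}  B4 = {f, g, h}  B5 = {f, h, i}  B6 = {a, b, c}  B7 = {a, c, e}
Tree: B1–B2, B1–B3, B1–B4, B4–B5, B3–B6, B3–B7
The largest bag has 3 vertices, giving width 2; this decomposition certifies tw(G) ≤ 2. Conversely, {a, c, e} is a clique of size 3, and the vertices of any clique must share a bag in every tree decomposition; so some bag has ≥ 3 vertices and tw(G) ≥ 2. Combining the bounds, tw(G) = 2.

2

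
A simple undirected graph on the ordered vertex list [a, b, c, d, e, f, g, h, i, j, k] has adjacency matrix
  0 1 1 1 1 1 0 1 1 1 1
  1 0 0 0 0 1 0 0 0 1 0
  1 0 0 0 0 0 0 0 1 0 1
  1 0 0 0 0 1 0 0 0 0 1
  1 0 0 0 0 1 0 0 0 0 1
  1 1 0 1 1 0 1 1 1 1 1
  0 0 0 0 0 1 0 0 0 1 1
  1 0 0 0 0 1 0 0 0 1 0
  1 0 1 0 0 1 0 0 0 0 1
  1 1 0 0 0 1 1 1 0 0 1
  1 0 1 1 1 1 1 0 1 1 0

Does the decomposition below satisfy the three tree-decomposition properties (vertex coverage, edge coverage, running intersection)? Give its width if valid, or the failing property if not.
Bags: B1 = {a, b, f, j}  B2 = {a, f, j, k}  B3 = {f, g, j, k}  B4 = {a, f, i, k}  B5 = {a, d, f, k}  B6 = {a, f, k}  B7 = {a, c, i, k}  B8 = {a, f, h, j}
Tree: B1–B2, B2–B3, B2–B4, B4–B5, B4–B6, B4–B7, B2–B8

No — vertex e appears in no bag.

A tree decomposition must satisfy three properties: every vertex lies in some bag; for every edge, both endpoints lie together in some bag; and for every vertex, the bags containing it form a connected subtree. Here vertex e appears in no bag, so the decomposition is invalid.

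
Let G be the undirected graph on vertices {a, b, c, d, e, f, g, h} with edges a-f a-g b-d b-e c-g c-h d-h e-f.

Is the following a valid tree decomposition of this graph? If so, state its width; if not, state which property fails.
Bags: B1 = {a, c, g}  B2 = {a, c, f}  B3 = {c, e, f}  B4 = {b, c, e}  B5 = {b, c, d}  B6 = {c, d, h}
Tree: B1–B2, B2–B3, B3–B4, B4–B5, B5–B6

Every vertex of G appears in some bag (union = {a, b, c, d, e, f, g, h}); every edge is covered by a bag; and for each vertex v the set of bags containing v is connected in the bag tree. The decomposition is therefore valid. The largest bag has 3 vertices, so the width is 2.

Yes; width 2.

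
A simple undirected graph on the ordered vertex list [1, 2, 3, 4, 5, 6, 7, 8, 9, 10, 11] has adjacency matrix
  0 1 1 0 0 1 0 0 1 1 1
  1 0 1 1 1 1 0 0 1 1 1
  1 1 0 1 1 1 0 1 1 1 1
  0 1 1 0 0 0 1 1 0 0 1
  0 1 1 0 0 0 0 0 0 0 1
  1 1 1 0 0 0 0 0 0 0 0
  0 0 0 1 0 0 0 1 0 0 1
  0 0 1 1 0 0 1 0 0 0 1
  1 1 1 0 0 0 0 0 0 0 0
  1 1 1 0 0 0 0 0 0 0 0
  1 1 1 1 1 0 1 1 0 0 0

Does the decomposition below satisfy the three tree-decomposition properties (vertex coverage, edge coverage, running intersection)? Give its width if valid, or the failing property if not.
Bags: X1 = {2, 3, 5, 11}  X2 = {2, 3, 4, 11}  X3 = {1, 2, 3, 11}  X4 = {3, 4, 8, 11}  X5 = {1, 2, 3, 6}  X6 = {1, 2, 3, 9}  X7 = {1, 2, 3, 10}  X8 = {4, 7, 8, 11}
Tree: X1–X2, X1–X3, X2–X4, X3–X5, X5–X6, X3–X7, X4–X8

Every vertex of G appears in some bag (union = {1, 2, 3, 4, 5, 6, 7, 8, 9, 10, 11}); every edge is covered by a bag; and for each vertex v the set of bags containing v is connected in the bag tree. The decomposition is therefore valid. The largest bag has 4 vertices, so the width is 3.

Yes; width 3.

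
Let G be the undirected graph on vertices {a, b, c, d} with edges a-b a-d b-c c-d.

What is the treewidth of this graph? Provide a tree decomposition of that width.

Treewidth 2.
One optimal decomposition is:
Bags: B1 = {a, b, d}  B2 = {b, c, d}
Tree: B1–B2

Each bag holds 3 vertices, so the decomposition has width 2, which upper-bounds the treewidth. The edges b–a–d–c–b form a cycle, so G is not a tree and its treewidth is at least 2. Hence tw(G) = 2 exactly.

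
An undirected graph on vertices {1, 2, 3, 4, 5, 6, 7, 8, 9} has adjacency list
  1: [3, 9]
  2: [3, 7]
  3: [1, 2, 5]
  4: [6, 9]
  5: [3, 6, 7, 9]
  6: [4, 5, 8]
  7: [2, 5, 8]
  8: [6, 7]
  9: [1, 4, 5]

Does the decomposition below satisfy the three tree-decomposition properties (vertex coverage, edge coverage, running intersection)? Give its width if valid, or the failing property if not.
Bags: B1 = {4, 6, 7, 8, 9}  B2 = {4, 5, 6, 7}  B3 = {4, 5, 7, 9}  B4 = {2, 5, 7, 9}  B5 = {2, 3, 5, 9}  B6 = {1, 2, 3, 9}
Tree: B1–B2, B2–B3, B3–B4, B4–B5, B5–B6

A tree decomposition must satisfy three properties: every vertex lies in some bag; for every edge, both endpoints lie together in some bag; and for every vertex, the bags containing it form a connected subtree. Here bags containing vertex 9 are not connected in the tree, so the decomposition is invalid.

No — bags containing vertex 9 are not connected in the tree.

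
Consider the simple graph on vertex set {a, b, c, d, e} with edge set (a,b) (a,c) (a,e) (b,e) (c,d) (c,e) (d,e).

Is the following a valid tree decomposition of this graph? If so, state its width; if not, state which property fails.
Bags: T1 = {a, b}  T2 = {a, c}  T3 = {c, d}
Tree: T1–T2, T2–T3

A tree decomposition must satisfy three properties: every vertex lies in some bag; for every edge, both endpoints lie together in some bag; and for every vertex, the bags containing it form a connected subtree. Here vertex e appears in no bag, so the decomposition is invalid.

No — vertex e appears in no bag.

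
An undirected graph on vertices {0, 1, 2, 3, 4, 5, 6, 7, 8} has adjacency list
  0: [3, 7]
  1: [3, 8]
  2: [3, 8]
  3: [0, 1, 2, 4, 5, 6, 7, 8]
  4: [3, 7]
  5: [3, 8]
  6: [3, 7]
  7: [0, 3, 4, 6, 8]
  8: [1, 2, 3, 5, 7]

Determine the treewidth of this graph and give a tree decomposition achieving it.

Treewidth 2.
One such decomposition:
Bags: B1 = {1, 3, 8}  B2 = {3, 5, 8}  B3 = {3, 7, 8}  B4 = {2, 3, 8}  B5 = {3, 4, 7}  B6 = {3, 6, 7}  B7 = {0, 3, 7}
Tree: B1–B2, B2–B3, B3–B4, B3–B5, B3–B6, B6–B7

Every bag has size at most 3, so the width is 3 − 1 = 2 and tw(G) ≤ 2. Conversely, {1, 3, 8} is a clique of size 3, and the vertices of any clique must share a bag in every tree decomposition; so some bag has ≥ 3 vertices and tw(G) ≥ 2. Hence tw(G) = 2 exactly.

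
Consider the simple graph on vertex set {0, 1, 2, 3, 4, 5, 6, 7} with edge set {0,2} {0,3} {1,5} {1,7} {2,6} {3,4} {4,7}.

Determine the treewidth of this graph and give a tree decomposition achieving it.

Treewidth 1.
Bags: B1 = {1, 5}  B2 = {1, 7}  B3 = {4, 7}  B4 = {3, 4}  B5 = {0, 3}  B6 = {0, 2}  B7 = {2, 6}
Tree: B1–B2, B2–B3, B3–B4, B4–B5, B5–B6, B6–B7

The largest bag has 2 vertices, giving width 1; this decomposition certifies tw(G) ≤ 1. G has an edge, so its treewidth is at least 1. Combining the bounds, tw(G) = 1.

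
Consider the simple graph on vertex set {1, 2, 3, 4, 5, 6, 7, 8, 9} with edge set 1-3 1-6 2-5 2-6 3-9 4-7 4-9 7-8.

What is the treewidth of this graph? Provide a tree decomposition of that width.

Treewidth 1.
Bags: B1 = {7, 8}  B2 = {4, 7}  B3 = {4, 9}  B4 = {3, 9}  B5 = {1, 3}  B6 = {1, 6}  B7 = {2, 6}  B8 = {2, 5}
Tree: B1–B2, B2–B3, B3–B4, B4–B5, B5–B6, B6–B7, B7–B8

Each bag holds 2 vertices, so the decomposition has width 1, which upper-bounds the treewidth. Since G has at least one edge (e.g. 8–7), it is not an edgeless graph, so tw(G) ≥ 1. Hence tw(G) = 1 exactly.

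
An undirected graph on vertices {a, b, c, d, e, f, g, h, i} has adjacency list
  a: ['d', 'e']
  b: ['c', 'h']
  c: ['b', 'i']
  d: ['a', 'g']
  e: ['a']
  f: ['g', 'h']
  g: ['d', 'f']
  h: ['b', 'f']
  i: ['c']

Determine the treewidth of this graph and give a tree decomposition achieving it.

Each bag holds 2 vertices, so the decomposition has width 1, which upper-bounds the treewidth. Any graph with an edge has treewidth ≥ 1, and G has the edge i–c. The upper and lower bounds meet at 1, so that is the treewidth.

Treewidth 1.
One optimal decomposition is:
Bags: B1 = {c, i}  B2 = {b, c}  B3 = {b, h}  B4 = {f, h}  B5 = {f, g}  B6 = {d, g}  B7 = {a, d}  B8 = {a, e}
Tree: B1–B2, B2–B3, B3–B4, B4–B5, B5–B6, B6–B7, B7–B8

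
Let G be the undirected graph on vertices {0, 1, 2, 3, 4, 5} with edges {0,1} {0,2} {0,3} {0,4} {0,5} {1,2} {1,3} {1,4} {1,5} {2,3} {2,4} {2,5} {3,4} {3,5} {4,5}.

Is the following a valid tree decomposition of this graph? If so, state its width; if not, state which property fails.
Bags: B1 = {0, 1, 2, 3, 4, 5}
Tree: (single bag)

Vertex coverage: the bags together contain {0, 1, 2, 3, 4, 5}, the full vertex set. Edge coverage: each edge of G has both endpoints in at least one bag. Running intersection: for every vertex, the bags containing it form a connected subtree. All three properties hold, so this is a valid tree decomposition of width max|bag| − 1 = 5, and hence tw(G) ≤ 5.

Yes; width 5.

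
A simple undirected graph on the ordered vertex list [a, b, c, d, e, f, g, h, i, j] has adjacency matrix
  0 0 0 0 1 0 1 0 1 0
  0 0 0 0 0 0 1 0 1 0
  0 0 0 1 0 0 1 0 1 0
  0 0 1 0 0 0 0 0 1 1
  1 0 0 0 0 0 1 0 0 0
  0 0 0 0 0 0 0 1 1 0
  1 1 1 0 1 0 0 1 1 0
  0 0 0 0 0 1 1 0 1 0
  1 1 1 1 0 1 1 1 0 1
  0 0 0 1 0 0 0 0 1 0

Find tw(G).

2

A width-2 tree decomposition is:
Bags: B1 = {a, g, i}  B2 = {c, g, i}  B3 = {c, d, i}  B4 = {g, h, i}  B5 = {d, i, j}  B6 = {f, h, i}  B7 = {b, g, i}  B8 = {a, e, g}
Tree: B1–B2, B2–B3, B1–B4, B3–B5, B4–B6, B1–B7, B1–B8
Every bag has size at most 3, so the width is 3 − 1 = 2 and tw(G) ≤ 2. For the lower bound, the 3 vertices {a, e, g} are pairwise adjacent, and any tree decomposition puts a clique entirely inside one bag — forcing width ≥ 2. Combining the bounds, tw(G) = 2.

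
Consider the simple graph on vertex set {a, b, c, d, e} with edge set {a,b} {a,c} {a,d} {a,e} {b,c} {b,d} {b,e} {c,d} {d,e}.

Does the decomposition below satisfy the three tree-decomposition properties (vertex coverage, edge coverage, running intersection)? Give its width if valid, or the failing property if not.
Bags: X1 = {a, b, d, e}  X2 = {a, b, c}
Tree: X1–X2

No — edge (d,c) lies in no bag.

A tree decomposition must satisfy three properties: every vertex lies in some bag; for every edge, both endpoints lie together in some bag; and for every vertex, the bags containing it form a connected subtree. Here edge (d,c) lies in no bag, so the decomposition is invalid.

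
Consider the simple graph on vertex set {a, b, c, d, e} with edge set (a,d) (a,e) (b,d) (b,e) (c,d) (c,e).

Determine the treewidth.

2

A width-2 tree decomposition is:
Bags: B1 = {b, d, e}  B2 = {a, d, e}  B3 = {c, d, e}
Tree: B1–B2, B2–B3
The largest bag has 3 vertices, giving width 2; this decomposition certifies tw(G) ≤ 2. The edges e–b–d–a–e form a cycle, so G is not a tree and its treewidth is at least 2. Combining the bounds, tw(G) = 2.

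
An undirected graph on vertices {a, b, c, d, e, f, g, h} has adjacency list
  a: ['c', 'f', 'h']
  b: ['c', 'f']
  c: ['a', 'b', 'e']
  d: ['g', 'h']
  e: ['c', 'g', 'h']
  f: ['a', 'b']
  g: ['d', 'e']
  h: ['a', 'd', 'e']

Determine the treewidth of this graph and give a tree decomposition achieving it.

The largest bag has 3 vertices, giving width 2; this decomposition certifies tw(G) ≤ 2. Since g–d–h–e–g is a cycle in G, G is not acyclic. Forests are exactly the graphs of treewidth ≤ 1, so tw(G) ≥ 2. Hence tw(G) = 2 exactly.

Treewidth 2.
One such decomposition:
Bags: B1 = {d, e, g}  B2 = {d, e, h}  B3 = {c, e, h}  B4 = {a, c, h}  B5 = {a, b, c}  B6 = {a, b, f}
Tree: B1–B2, B2–B3, B3–B4, B4–B5, B5–B6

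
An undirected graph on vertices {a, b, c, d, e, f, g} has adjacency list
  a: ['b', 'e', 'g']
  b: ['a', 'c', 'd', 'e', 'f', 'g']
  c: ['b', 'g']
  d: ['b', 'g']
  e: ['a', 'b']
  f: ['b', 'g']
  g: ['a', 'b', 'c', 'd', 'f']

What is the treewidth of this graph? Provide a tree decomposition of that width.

Treewidth 2.
Bags: B1 = {a, b, g}  B2 = {a, b, e}  B3 = {b, f, g}  B4 = {b, c, g}  B5 = {b, d, g}
Tree: B1–B2, B1–B3, B3–B4, B3–B5

Every bag has size at most 3, so the width is 3 − 1 = 2 and tw(G) ≤ 2. For the lower bound, the 3 vertices {b, d, g} are pairwise adjacent, and any tree decomposition puts a clique entirely inside one bag — forcing width ≥ 2. The upper and lower bounds meet at 2, so that is the treewidth.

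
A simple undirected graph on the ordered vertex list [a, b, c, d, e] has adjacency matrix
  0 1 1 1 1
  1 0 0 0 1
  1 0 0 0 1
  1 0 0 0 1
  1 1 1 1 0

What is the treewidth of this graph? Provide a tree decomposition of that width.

Every bag has size at most 3, so the width is 3 − 1 = 2 and tw(G) ≤ 2. On the other hand G contains the 3-clique {a, d, e}. A clique must lie in a single bag of any decomposition, so no decomposition can have width below 2. Therefore the treewidth is 2.

Treewidth 2.
One optimal decomposition is:
Bags: B1 = {a, c, e}  B2 = {a, d, e}  B3 = {a, b, e}
Tree: B1–B2, B2–B3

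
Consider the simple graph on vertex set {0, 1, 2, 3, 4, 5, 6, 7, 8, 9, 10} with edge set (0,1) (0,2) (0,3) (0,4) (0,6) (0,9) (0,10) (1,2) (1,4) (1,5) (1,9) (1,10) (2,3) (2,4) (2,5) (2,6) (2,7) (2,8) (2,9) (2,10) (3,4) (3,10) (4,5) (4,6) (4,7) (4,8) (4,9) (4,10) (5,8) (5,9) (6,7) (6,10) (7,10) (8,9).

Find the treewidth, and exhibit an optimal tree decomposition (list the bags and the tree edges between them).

Treewidth 4.
One such decomposition:
Bags: B1 = {0, 1, 2, 4, 10}  B2 = {0, 1, 2, 4, 9}  B3 = {1, 2, 4, 5, 9}  B4 = {0, 2, 4, 6, 10}  B5 = {0, 2, 3, 4, 10}  B6 = {2, 4, 6, 7, 10}  B7 = {2, 4, 5, 8, 9}
Tree: B1–B2, B2–B3, B1–B4, B1–B5, B4–B6, B3–B7

Each bag holds 5 vertices, so the decomposition has width 4, which upper-bounds the treewidth. Conversely, {0, 1, 2, 4, 9} is a clique of size 5, and the vertices of any clique must share a bag in every tree decomposition; so some bag has ≥ 5 vertices and tw(G) ≥ 4. The upper and lower bounds meet at 4, so that is the treewidth.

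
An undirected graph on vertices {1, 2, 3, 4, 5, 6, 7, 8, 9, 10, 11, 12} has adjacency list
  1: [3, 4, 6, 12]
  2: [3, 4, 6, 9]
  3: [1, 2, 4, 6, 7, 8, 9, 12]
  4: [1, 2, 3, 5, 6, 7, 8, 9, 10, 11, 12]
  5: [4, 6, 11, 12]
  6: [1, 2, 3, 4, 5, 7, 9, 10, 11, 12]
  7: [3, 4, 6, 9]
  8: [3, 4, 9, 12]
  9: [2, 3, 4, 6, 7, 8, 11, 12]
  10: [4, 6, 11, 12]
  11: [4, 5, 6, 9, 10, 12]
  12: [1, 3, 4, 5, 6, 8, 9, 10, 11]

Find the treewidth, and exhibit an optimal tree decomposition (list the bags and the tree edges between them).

The largest bag has 5 vertices, giving width 4; this decomposition certifies tw(G) ≤ 4. For the lower bound, the 5 vertices {3, 4, 8, 9, 12} are pairwise adjacent, and any tree decomposition puts a clique entirely inside one bag — forcing width ≥ 4. The upper and lower bounds meet at 4, so that is the treewidth.

Treewidth 4.
One optimal decomposition is:
Bags: B1 = {3, 4, 6, 9, 12}  B2 = {1, 3, 4, 6, 12}  B3 = {4, 6, 9, 11, 12}  B4 = {4, 6, 10, 11, 12}  B5 = {3, 4, 8, 9, 12}  B6 = {2, 3, 4, 6, 9}  B7 = {4, 5, 6, 11, 12}  B8 = {3, 4, 6, 7, 9}
Tree: B1–B2, B1–B3, B3–B4, B1–B5, B1–B6, B3–B7, B6–B8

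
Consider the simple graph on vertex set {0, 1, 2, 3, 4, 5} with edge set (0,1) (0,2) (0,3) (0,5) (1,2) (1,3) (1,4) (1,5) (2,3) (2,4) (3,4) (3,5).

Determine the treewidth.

3

A width-3 tree decomposition is:
Bags: B1 = {0, 1, 2, 3}  B2 = {0, 1, 3, 5}  B3 = {1, 2, 3, 4}
Tree: B1–B2, B1–B3
Every bag has size at most 4, so the width is 4 − 1 = 3 and tw(G) ≤ 3. On the other hand G contains the 4-clique {0, 1, 2, 3}. A clique must lie in a single bag of any decomposition, so no decomposition can have width below 3. The upper and lower bounds meet at 3, so that is the treewidth.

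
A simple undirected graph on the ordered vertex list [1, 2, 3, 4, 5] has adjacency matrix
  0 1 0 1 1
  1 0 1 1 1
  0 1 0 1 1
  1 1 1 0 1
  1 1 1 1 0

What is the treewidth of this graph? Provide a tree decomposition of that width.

Treewidth 3.
One optimal decomposition is:
Bags: B1 = {2, 3, 4, 5}  B2 = {1, 2, 4, 5}
Tree: B1–B2

The largest bag has 4 vertices, giving width 3; this decomposition certifies tw(G) ≤ 3. On the other hand G contains the 4-clique {1, 2, 4, 5}. A clique must lie in a single bag of any decomposition, so no decomposition can have width below 3. Hence tw(G) = 3 exactly.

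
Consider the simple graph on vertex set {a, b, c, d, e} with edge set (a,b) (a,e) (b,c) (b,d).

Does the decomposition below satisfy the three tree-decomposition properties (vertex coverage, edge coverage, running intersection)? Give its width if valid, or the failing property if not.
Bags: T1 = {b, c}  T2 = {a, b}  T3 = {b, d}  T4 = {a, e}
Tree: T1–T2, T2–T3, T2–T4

Checking the three conditions: (i) the bags cover all of {a, b, c, d, e}; (ii) for each edge, some bag contains both endpoints; (iii) the bags containing any fixed vertex form a subtree. All hold, so the decomposition is valid with width 2 − 1 = 1.

Yes; width 1.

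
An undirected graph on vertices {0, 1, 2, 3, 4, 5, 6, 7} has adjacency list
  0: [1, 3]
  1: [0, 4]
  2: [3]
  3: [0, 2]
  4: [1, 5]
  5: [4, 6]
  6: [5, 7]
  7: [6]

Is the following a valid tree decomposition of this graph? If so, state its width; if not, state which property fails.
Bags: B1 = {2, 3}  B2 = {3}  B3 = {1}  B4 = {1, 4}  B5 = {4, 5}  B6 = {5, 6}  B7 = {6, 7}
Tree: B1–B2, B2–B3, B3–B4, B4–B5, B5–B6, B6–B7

A tree decomposition must satisfy three properties: every vertex lies in some bag; for every edge, both endpoints lie together in some bag; and for every vertex, the bags containing it form a connected subtree. Here vertex 0 appears in no bag, so the decomposition is invalid.

No — vertex 0 appears in no bag.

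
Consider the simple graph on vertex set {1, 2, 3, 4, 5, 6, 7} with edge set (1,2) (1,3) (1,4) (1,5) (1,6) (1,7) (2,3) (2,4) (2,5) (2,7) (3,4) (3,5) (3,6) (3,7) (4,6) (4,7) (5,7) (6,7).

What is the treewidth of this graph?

A width-4 tree decomposition is:
Bags: B1 = {1, 2, 3, 5, 7}  B2 = {1, 2, 3, 4, 7}  B3 = {1, 3, 4, 6, 7}
Tree: B1–B2, B2–B3
The largest bag has 5 vertices, giving width 4; this decomposition certifies tw(G) ≤ 4. On the other hand G contains the 5-clique {1, 2, 3, 4, 7}. A clique must lie in a single bag of any decomposition, so no decomposition can have width below 4. Therefore the treewidth is 4.

4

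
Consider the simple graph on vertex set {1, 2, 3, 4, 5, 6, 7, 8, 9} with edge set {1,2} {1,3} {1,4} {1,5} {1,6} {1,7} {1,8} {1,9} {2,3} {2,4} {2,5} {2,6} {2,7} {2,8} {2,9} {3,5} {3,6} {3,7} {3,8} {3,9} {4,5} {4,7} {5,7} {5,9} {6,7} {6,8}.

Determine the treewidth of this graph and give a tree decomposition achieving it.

Treewidth 4.
Bags: B1 = {1, 2, 3, 5, 9}  B2 = {1, 2, 3, 5, 7}  B3 = {1, 2, 3, 6, 7}  B4 = {1, 2, 4, 5, 7}  B5 = {1, 2, 3, 6, 8}
Tree: B1–B2, B2–B3, B2–B4, B3–B5

The largest bag has 5 vertices, giving width 4; this decomposition certifies tw(G) ≤ 4. On the other hand G contains the 5-clique {1, 2, 3, 6, 8}. A clique must lie in a single bag of any decomposition, so no decomposition can have width below 4. Hence tw(G) = 4 exactly.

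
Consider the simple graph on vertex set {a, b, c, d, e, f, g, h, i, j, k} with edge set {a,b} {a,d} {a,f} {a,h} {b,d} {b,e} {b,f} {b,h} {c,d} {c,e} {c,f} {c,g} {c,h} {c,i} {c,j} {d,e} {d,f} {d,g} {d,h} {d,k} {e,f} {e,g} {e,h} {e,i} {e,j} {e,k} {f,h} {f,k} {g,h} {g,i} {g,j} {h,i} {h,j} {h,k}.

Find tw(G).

A width-4 tree decomposition is:
Bags: B1 = {c, d, e, g, h}  B2 = {c, d, e, f, h}  B3 = {d, e, f, h, k}  B4 = {c, e, g, h, i}  B5 = {b, d, e, f, h}  B6 = {a, b, d, f, h}  B7 = {c, e, g, h, j}
Tree: B1–B2, B2–B3, B1–B4, B2–B5, B5–B6, B4–B7
Every bag has size at most 5, so the width is 5 − 1 = 4 and tw(G) ≤ 4. For the lower bound, the 5 vertices {c, d, e, g, h} are pairwise adjacent, and any tree decomposition puts a clique entirely inside one bag — forcing width ≥ 4. The upper and lower bounds meet at 4, so that is the treewidth.

4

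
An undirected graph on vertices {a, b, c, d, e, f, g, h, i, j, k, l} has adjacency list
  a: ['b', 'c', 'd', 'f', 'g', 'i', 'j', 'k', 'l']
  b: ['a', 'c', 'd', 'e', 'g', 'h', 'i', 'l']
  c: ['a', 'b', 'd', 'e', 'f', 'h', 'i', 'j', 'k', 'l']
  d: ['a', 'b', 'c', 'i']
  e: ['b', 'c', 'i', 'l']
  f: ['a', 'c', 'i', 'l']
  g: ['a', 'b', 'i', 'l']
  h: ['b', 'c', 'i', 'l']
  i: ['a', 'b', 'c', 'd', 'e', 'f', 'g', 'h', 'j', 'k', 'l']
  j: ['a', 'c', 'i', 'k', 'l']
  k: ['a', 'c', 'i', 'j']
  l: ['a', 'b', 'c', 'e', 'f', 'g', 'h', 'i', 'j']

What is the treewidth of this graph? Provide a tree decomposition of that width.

Treewidth 4.
One optimal decomposition is:
Bags: B1 = {a, b, c, d, i}  B2 = {a, b, c, i, l}  B3 = {a, b, g, i, l}  B4 = {a, c, i, j, l}  B5 = {a, c, i, j, k}  B6 = {b, c, h, i, l}  B7 = {b, c, e, i, l}  B8 = {a, c, f, i, l}
Tree: B1–B2, B2–B3, B2–B4, B4–B5, B2–B6, B6–B7, B2–B8

The largest bag has 5 vertices, giving width 4; this decomposition certifies tw(G) ≤ 4. For the lower bound, the 5 vertices {a, b, g, i, l} are pairwise adjacent, and any tree decomposition puts a clique entirely inside one bag — forcing width ≥ 4. Therefore the treewidth is 4.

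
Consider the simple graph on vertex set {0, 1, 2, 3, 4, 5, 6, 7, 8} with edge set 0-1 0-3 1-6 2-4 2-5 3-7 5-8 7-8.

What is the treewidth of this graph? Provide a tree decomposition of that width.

Treewidth 1.
One such decomposition:
Bags: B1 = {1, 6}  B2 = {0, 1}  B3 = {0, 3}  B4 = {3, 7}  B5 = {7, 8}  B6 = {5, 8}  B7 = {2, 5}  B8 = {2, 4}
Tree: B1–B2, B2–B3, B3–B4, B4–B5, B5–B6, B6–B7, B7–B8

The largest bag has 2 vertices, giving width 1; this decomposition certifies tw(G) ≤ 1. G has an edge, so its treewidth is at least 1. The upper and lower bounds meet at 1, so that is the treewidth.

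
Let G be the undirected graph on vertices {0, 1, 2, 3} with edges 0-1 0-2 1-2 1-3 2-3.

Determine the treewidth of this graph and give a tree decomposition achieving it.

Each bag holds 3 vertices, so the decomposition has width 2, which upper-bounds the treewidth. Conversely, {0, 1, 2} is a clique of size 3, and the vertices of any clique must share a bag in every tree decomposition; so some bag has ≥ 3 vertices and tw(G) ≥ 2. Hence tw(G) = 2 exactly.

Treewidth 2.
One such decomposition:
Bags: B1 = {1, 2, 3}  B2 = {0, 1, 2}
Tree: B1–B2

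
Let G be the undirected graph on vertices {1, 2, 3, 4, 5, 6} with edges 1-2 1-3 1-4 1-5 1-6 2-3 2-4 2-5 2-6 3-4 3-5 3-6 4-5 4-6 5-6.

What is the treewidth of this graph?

A width-5 tree decomposition is:
Bags: B1 = {1, 2, 3, 4, 5, 6}
Tree: (single bag)
With just one bag of size 6, the width is 6 − 1 = 5, so tw(G) ≤ 5. Conversely, {1, 2, 3, 4, 5, 6} is a clique of size 6, and the vertices of any clique must share a bag in every tree decomposition; so some bag has ≥ 6 vertices and tw(G) ≥ 5. Combining the bounds, tw(G) = 5.

5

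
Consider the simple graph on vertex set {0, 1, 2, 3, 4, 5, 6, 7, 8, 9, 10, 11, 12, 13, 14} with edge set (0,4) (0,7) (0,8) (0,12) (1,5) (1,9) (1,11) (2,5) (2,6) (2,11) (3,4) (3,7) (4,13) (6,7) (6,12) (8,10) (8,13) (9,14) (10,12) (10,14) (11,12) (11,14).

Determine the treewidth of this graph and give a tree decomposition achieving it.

Every bag has size at most 4, so the width is 4 − 1 = 3 and tw(G) ≤ 3. For the lower bound: the 4 vertex sets {3,4,13}, {7}, {0}, {6,8,10,12} are disjoint, each induces a connected subgraph, and every pair is joined by at least one edge of G. Contracting each set to a single vertex therefore yields K_{4} as a minor, and since treewidth is minor-monotone, tw(G) ≥ tw(K_{4}) = 3. Combining the bounds, tw(G) = 3.

Treewidth 3.
One such decomposition:
Bags: B1 = {3, 4, 7, 13}  B2 = {0, 4, 7, 13}  B3 = {0, 7, 8, 13}  B4 = {0, 6, 7, 8}  B5 = {0, 6, 8, 12}  B6 = {6, 8, 10, 12}  B7 = {2, 6, 10, 12}  B8 = {2, 10, 11, 12}  B9 = {2, 10, 11, 14}  B10 = {2, 5, 11, 14}  B11 = {1, 5, 11, 14}  B12 = {1, 5, 9, 14}
Tree: B1–B2, B2–B3, B3–B4, B4–B5, B5–B6, B6–B7, B7–B8, B8–B9, B9–B10, B10–B11, B11–B12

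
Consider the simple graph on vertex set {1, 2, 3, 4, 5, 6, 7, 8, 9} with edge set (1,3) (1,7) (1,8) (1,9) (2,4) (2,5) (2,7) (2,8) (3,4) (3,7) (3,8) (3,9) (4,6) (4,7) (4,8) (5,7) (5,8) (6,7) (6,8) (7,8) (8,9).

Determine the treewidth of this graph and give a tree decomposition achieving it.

Each bag holds 4 vertices, so the decomposition has width 3, which upper-bounds the treewidth. Conversely, {1, 3, 8, 9} is a clique of size 4, and the vertices of any clique must share a bag in every tree decomposition; so some bag has ≥ 4 vertices and tw(G) ≥ 3. Combining the bounds, tw(G) = 3.

Treewidth 3.
Bags: B1 = {3, 4, 7, 8}  B2 = {1, 3, 7, 8}  B3 = {1, 3, 8, 9}  B4 = {2, 4, 7, 8}  B5 = {2, 5, 7, 8}  B6 = {4, 6, 7, 8}
Tree: B1–B2, B2–B3, B1–B4, B4–B5, B1–B6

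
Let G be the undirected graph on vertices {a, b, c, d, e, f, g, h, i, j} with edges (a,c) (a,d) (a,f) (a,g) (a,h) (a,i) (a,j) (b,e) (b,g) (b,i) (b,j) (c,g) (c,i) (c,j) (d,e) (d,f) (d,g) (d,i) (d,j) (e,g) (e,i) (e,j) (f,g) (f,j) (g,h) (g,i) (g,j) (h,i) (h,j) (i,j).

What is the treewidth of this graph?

A width-4 tree decomposition is:
Bags: B1 = {a, d, g, i, j}  B2 = {a, c, g, i, j}  B3 = {a, d, f, g, j}  B4 = {d, e, g, i, j}  B5 = {b, e, g, i, j}  B6 = {a, g, h, i, j}
Tree: B1–B2, B1–B3, B1–B4, B4–B5, B1–B6
Each bag holds 5 vertices, so the decomposition has width 4, which upper-bounds the treewidth. On the other hand G contains the 5-clique {a, d, f, g, j}. A clique must lie in a single bag of any decomposition, so no decomposition can have width below 4. Combining the bounds, tw(G) = 4.

4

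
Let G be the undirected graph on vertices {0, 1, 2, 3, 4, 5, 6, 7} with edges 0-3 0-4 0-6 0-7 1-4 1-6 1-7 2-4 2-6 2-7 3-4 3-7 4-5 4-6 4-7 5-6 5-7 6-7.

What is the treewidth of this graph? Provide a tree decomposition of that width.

Every bag has size at most 4, so the width is 4 − 1 = 3 and tw(G) ≤ 3. On the other hand G contains the 4-clique {0, 3, 4, 7}. A clique must lie in a single bag of any decomposition, so no decomposition can have width below 3. The upper and lower bounds meet at 3, so that is the treewidth.

Treewidth 3.
One optimal decomposition is:
Bags: B1 = {2, 4, 6, 7}  B2 = {1, 4, 6, 7}  B3 = {0, 4, 6, 7}  B4 = {4, 5, 6, 7}  B5 = {0, 3, 4, 7}
Tree: B1–B2, B2–B3, B1–B4, B3–B5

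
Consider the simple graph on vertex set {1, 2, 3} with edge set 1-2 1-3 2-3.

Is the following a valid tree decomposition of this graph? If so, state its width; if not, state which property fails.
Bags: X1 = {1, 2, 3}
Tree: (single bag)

Vertex coverage: the bags together contain {1, 2, 3}, the full vertex set. Edge coverage: each edge of G has both endpoints in at least one bag. Running intersection: for every vertex, the bags containing it form a connected subtree. All three properties hold, so this is a valid tree decomposition of width max|bag| − 1 = 2, and hence tw(G) ≤ 2.

Yes; width 2.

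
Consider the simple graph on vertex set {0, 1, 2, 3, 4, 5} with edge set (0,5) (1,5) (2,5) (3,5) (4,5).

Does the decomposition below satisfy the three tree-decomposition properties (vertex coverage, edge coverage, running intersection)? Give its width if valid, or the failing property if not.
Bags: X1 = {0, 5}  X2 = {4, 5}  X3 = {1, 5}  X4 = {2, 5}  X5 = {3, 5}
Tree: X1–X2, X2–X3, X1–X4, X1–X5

Every vertex of G appears in some bag (union = {0, 1, 2, 3, 4, 5}); every edge is covered by a bag; and for each vertex v the set of bags containing v is connected in the bag tree. The decomposition is therefore valid. The largest bag has 2 vertices, so the width is 1.

Yes; width 1.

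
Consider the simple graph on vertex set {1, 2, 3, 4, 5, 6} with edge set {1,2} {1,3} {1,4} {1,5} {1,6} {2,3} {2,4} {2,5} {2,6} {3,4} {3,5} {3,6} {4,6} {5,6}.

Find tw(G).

A width-4 tree decomposition is:
Bags: B1 = {1, 2, 3, 5, 6}  B2 = {1, 2, 3, 4, 6}
Tree: B1–B2
The largest bag has 5 vertices, giving width 4; this decomposition certifies tw(G) ≤ 4. Conversely, {1, 2, 3, 4, 6} is a clique of size 5, and the vertices of any clique must share a bag in every tree decomposition; so some bag has ≥ 5 vertices and tw(G) ≥ 4. Combining the bounds, tw(G) = 4.

4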